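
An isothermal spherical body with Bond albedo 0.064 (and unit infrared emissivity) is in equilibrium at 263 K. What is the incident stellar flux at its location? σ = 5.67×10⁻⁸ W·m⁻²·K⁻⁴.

S ≈ 1160 W/m²

(1−a)S·πr² = σ·4πr²·T⁴ ⇒ S = 4σT⁴/(1−a).
S = 4·5.67×10⁻⁸·4.784×10⁹/0.936.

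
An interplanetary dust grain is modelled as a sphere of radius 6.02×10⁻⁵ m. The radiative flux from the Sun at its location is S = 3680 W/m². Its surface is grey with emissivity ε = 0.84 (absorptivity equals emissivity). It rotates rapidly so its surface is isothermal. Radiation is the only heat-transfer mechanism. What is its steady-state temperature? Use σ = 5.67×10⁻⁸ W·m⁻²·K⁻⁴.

At equilibrium, absorbed power = emitted power.
Absorbing cross-section = πr² = 1.139×10⁻⁸ m²; emitting surface = 4πr² = 4.554×10⁻⁸ m² (ratio 4).
εS·A_cross = εσ·A_surf·T⁴  ⇒  T⁴ = S/(4σ)   (ε cancels).
T⁴ = 3680/(4·5.67×10⁻⁸) = 1.623×10¹⁰ K⁴.
T = (1.623×10¹⁰)^(1/4).

T ≈ 357 K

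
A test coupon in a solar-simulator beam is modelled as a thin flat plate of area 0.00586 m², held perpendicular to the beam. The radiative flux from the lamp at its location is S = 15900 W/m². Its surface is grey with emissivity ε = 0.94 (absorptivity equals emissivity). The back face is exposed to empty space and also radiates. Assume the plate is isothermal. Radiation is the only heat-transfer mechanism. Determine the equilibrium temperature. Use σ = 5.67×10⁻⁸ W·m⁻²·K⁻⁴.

At equilibrium, absorbed power = emitted power.
Absorbing cross-section = A = 0.005860 m²; emitting surface = 2A = 0.01172 m² (ratio 2).
εS·A_cross = εσ·A_surf·T⁴  ⇒  T⁴ = S/(2σ)   (ε cancels).
T⁴ = 15900/(2·5.67×10⁻⁸) = 1.402×10¹¹ K⁴.
T = (1.402×10¹¹)^(1/4).

T ≈ 612 K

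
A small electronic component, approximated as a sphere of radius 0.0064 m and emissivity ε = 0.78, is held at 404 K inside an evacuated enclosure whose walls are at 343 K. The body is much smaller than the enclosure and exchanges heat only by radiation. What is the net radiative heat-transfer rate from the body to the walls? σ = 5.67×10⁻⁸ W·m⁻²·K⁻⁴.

For a small grey body in a large enclosure: P_net = εσA(T_body⁴ − T_wall⁴).
A = 4πr² = 5.147×10⁻⁴ m²; T_body⁴ − T_wall⁴ = 2.664×10¹⁰ − 1.384×10¹⁰ = 1.280×10¹⁰ K⁴.
|P_net| = 0.78·5.67×10⁻⁸·5.147×10⁻⁴·1.280×10¹⁰.

P_net ≈ 0.291 W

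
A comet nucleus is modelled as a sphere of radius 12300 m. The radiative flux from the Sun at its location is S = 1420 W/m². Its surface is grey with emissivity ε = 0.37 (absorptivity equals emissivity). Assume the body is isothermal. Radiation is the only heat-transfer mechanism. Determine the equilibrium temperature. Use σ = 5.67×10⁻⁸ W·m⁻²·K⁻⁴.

At equilibrium, absorbed power = emitted power.
Absorbing cross-section = πr² = 4.753×10⁸ m²; emitting surface = 4πr² = 1.901×10⁹ m² (ratio 4).
εS·A_cross = εσ·A_surf·T⁴  ⇒  T⁴ = S/(4σ)   (ε cancels).
T⁴ = 1420/(4·5.67×10⁻⁸) = 6.261×10⁹ K⁴.
T = (6.261×10⁹)^(1/4).

T ≈ 281 K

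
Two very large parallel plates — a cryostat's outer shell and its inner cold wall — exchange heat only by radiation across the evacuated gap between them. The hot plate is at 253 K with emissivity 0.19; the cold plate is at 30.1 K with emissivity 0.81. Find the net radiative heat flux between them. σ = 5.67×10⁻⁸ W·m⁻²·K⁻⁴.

q ≈ 42.2 W/m²

For two infinite grey parallel plates, q = σ(T₁⁴ − T₂⁴)/(1/ε₁ + 1/ε₂ − 1).
T₁⁴ − T₂⁴ = 4.097×10⁹ − 8.209×10⁵ = 4.096×10⁹ K⁴.
1/ε₁ + 1/ε₂ − 1 = 5.263 + 1.235 − 1 = 5.498.
q = 5.67×10⁻⁸ × 4.096×10⁹ / 5.498.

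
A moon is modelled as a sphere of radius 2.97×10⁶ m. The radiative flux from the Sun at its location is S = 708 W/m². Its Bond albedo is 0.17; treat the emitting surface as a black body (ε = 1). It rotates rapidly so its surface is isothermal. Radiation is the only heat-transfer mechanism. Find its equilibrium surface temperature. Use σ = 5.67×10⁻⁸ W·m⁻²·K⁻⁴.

T ≈ 226 K

At equilibrium, absorbed power = emitted power.
Absorbing cross-section = πr² = 2.771×10¹³ m²; emitting surface = 4πr² = 1.108×10¹⁴ m² (ratio 4).
(1−a)S·A_cross = εσ·A_surf·T⁴  ⇒  T⁴ = (1−a)S/(4σ).
T⁴ = 0.830·708/(4·5.67×10⁻⁸) = 2.591×10⁹ K⁴.
T = (2.591×10⁹)^(1/4).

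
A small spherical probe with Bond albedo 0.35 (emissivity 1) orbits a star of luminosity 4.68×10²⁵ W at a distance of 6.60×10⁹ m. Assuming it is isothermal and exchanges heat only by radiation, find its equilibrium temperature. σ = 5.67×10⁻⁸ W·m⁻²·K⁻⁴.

T ≈ 704 K

First find the stellar flux at distance d: S = L/(4πd²) = 4.68×10²⁵/(4π·(6.60×10⁹)²) = 85500 W/m².
For an isothermal sphere, absorbed (1−a)S·πr² = emitted σ·4πr²·T⁴, so T⁴ = (1−a)S/(4σ).
T⁴ = 0.650·85500/(4·5.67×10⁻⁸) = 2.450×10¹¹ K⁴.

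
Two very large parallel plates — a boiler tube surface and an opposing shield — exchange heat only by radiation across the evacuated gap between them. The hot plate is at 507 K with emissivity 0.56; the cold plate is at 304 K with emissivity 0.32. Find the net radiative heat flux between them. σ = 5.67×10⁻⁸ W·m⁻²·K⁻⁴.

For two infinite grey parallel plates, q = σ(T₁⁴ − T₂⁴)/(1/ε₁ + 1/ε₂ − 1).
T₁⁴ − T₂⁴ = 6.607×10¹⁰ − 8.541×10⁹ = 5.753×10¹⁰ K⁴.
1/ε₁ + 1/ε₂ − 1 = 1.786 + 3.125 − 1 = 3.911.
q = 5.67×10⁻⁸ × 5.753×10¹⁰ / 3.911.

q ≈ 834 W/m²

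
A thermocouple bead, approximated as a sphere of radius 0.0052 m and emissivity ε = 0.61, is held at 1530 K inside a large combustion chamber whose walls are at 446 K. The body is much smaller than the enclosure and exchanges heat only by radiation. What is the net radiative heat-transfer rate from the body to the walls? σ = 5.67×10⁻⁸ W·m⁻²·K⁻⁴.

P_net ≈ 63.9 W

For a small grey body in a large enclosure: P_net = εσA(T_body⁴ − T_wall⁴).
A = 4πr² = 3.398×10⁻⁴ m²; T_body⁴ − T_wall⁴ = 5.480×10¹² − 3.957×10¹⁰ = 5.440×10¹² K⁴.
|P_net| = 0.61·5.67×10⁻⁸·3.398×10⁻⁴·5.440×10¹².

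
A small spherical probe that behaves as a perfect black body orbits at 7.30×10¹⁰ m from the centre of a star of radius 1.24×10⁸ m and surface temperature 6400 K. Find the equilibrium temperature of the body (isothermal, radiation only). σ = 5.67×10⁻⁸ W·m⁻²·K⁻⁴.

The star's surface emits σT_*⁴; at distance d the flux is S = σT_*⁴(R_*/d)².
S = 5.67×10⁻⁸·(6400)⁴·(1.24×10⁸/7.30×10¹⁰)² = 274.5 W/m².
For an isothermal sphere T⁴ = (1−a)S/(4σ) = 1.210×10⁹ K⁴.

T ≈ 187 K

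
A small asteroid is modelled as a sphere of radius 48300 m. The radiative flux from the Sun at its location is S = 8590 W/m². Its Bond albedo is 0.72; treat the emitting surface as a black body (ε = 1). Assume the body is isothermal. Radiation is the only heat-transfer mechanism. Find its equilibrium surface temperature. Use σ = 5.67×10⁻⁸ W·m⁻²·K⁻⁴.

T ≈ 321 K

At equilibrium, absorbed power = emitted power.
Absorbing cross-section = πr² = 7.329×10⁹ m²; emitting surface = 4πr² = 2.932×10¹⁰ m² (ratio 4).
(1−a)S·A_cross = εσ·A_surf·T⁴  ⇒  T⁴ = (1−a)S/(4σ).
T⁴ = 0.280·8590/(4·5.67×10⁻⁸) = 1.060×10¹⁰ K⁴.
T = (1.060×10¹⁰)^(1/4).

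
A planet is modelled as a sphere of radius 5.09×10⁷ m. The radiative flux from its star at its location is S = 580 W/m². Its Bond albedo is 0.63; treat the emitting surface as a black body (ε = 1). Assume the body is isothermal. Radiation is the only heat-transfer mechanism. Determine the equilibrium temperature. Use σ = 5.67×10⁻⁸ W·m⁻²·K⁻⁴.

At equilibrium, absorbed power = emitted power.
Absorbing cross-section = πr² = 8.139×10¹⁵ m²; emitting surface = 4πr² = 3.256×10¹⁶ m² (ratio 4).
(1−a)S·A_cross = εσ·A_surf·T⁴  ⇒  T⁴ = (1−a)S/(4σ).
T⁴ = 0.370·580/(4·5.67×10⁻⁸) = 9.462×10⁸ K⁴.
T = (9.462×10⁸)^(1/4).

T ≈ 175 K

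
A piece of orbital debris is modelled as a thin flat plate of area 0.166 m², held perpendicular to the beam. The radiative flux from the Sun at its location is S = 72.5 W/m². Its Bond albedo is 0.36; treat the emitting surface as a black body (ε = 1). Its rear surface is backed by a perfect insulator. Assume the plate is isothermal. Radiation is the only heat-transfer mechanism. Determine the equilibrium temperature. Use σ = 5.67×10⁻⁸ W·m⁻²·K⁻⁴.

At equilibrium, absorbed power = emitted power.
Absorbing cross-section = A = 0.1660 m²; emitting surface = A = 0.1660 m² (ratio 1).
(1−a)S·A_cross = εσ·A_surf·T⁴  ⇒  T⁴ = (1−a)S/(1σ).
T⁴ = 0.640·72.5/(1·5.67×10⁻⁸) = 8.183×10⁸ K⁴.
T = (8.183×10⁸)^(1/4).

T ≈ 169 K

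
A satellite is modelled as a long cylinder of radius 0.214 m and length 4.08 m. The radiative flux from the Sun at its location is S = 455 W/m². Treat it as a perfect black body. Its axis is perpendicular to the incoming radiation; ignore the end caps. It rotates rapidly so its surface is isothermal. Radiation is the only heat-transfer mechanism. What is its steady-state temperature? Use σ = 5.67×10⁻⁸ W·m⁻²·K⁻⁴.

T ≈ 225 K

At equilibrium, absorbed power = emitted power.
Absorbing cross-section = 2rL = 1.746 m²; emitting surface = 2πrL = 5.486 m² (ratio π).
S·A_cross = εσ·A_surf·T⁴  ⇒  T⁴ = S/(πσ).
T⁴ = 1.00·455/(π·5.67×10⁻⁸) = 2.554×10⁹ K⁴.
T = (2.554×10⁹)^(1/4).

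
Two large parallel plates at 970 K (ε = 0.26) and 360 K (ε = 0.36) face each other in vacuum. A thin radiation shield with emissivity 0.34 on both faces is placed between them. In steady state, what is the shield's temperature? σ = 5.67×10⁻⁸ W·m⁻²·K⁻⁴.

T_s ≈ 799 K

In steady state the net flux on the hot side equals that on the cold side.
σ(T₁⁴−T_s⁴)/D₁ = σ(T_s⁴−T₂⁴)/D₂, with D₁ = 1/ε₁+1/ε_s−1 = 5.787, D₂ = 1/ε_s+1/ε₂−1 = 4.719.
Solve for T_s⁴: T_s⁴ = (D₂·T₁⁴ + D₁·T₂⁴)/(D₁+D₂) = 4.069×10¹¹ K⁴.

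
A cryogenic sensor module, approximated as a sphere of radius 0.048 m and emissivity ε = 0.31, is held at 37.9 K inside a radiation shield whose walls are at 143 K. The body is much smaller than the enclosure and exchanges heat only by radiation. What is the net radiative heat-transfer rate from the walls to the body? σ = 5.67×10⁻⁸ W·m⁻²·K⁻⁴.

P_net ≈ 0.212 W

For a small grey body in a large enclosure: P_net = εσA(T_body⁴ − T_wall⁴).
A = 4πr² = 0.02895 m²; T_body⁴ − T_wall⁴ = 2.063×10⁶ − 4.182×10⁸ = -4.161×10⁸ K⁴.
|P_net| = 0.31·5.67×10⁻⁸·0.02895·4.161×10⁸.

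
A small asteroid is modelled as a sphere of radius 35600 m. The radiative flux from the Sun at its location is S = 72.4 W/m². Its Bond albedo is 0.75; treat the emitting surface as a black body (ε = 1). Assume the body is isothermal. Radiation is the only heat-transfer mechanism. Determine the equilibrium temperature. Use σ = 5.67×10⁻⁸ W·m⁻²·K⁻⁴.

At equilibrium, absorbed power = emitted power.
Absorbing cross-section = πr² = 3.982×10⁹ m²; emitting surface = 4πr² = 1.593×10¹⁰ m² (ratio 4).
(1−a)S·A_cross = εσ·A_surf·T⁴  ⇒  T⁴ = (1−a)S/(4σ).
T⁴ = 0.250·72.4/(4·5.67×10⁻⁸) = 7.981×10⁷ K⁴.
T = (7.981×10⁷)^(1/4).

T ≈ 94.5 K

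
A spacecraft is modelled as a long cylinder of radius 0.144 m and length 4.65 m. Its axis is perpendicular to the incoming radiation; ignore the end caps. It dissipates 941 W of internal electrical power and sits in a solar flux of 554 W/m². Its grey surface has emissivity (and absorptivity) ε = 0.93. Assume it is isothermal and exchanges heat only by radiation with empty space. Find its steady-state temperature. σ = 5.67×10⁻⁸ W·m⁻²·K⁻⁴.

At steady state, absorbed solar power + internal power = radiated power.
Absorbed: α·S·A_cross = 0.93·554·1.339 = 690.0 W (cross-section 2rL).
Total input = 690.0 + 941 = 1631 W.
Radiated: εσ·A_surf·T⁴ with A_surf = 2πrL = 4.207 m².
T⁴ = 1631/(0.93·5.67×10⁻⁸·4.207) = 7.352×10⁹ K⁴.

T ≈ 293 K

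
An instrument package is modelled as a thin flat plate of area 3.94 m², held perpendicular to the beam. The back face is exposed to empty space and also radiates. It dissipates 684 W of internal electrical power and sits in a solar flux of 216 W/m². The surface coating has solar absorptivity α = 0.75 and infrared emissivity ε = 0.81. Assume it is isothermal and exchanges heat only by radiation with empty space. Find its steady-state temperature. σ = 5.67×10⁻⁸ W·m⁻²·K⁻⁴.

T ≈ 246 K

At steady state, absorbed solar power + internal power = radiated power.
Absorbed: α·S·A_cross = 0.75·216·3.940 = 638.3 W (cross-section A).
Total input = 638.3 + 684 = 1322 W.
Radiated: εσ·A_surf·T⁴ with A_surf = 2A = 7.880 m².
T⁴ = 1322/(0.81·5.67×10⁻⁸·7.880) = 3.654×10⁹ K⁴.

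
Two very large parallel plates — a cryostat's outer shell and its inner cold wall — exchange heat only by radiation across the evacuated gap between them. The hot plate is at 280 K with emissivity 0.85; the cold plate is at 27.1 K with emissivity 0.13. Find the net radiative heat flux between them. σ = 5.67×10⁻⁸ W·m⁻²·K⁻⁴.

For two infinite grey parallel plates, q = σ(T₁⁴ − T₂⁴)/(1/ε₁ + 1/ε₂ − 1).
T₁⁴ − T₂⁴ = 6.147×10⁹ − 5.394×10⁵ = 6.146×10⁹ K⁴.
1/ε₁ + 1/ε₂ − 1 = 1.176 + 7.692 − 1 = 7.869.
q = 5.67×10⁻⁸ × 6.146×10⁹ / 7.869.

q ≈ 44.3 W/m²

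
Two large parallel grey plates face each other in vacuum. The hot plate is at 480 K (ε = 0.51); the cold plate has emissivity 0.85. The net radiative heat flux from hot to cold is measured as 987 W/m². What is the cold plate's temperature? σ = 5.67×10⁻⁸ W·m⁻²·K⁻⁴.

q = σ(T₁⁴ − T₂⁴)/(1/ε₁ + 1/ε₂ − 1); denominator = 2.137.
T₂⁴ = T₁⁴ − q·(1/ε₁+1/ε₂−1)/σ = 5.308×10¹⁰ − 987·2.137/5.67×10⁻⁸
    = 1.588×10¹⁰ K⁴.

T₂ ≈ 355 K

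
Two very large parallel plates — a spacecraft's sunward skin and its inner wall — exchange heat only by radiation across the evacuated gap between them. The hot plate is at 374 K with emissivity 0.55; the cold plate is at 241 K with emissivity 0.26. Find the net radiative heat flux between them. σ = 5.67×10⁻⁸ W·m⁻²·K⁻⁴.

For two infinite grey parallel plates, q = σ(T₁⁴ − T₂⁴)/(1/ε₁ + 1/ε₂ − 1).
T₁⁴ − T₂⁴ = 1.957×10¹⁰ − 3.373×10⁹ = 1.619×10¹⁰ K⁴.
1/ε₁ + 1/ε₂ − 1 = 1.818 + 3.846 − 1 = 4.664.
q = 5.67×10⁻⁸ × 1.619×10¹⁰ / 4.664.

q ≈ 197 W/m²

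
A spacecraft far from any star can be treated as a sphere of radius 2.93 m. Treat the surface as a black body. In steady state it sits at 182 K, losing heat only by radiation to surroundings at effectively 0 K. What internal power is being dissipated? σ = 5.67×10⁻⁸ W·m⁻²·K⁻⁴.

P ≈ 6710 W

Steady state: P = εσA T⁴.
A = 4πr² = 107.9 m²; T⁴ = (182)⁴ = 1.097×10⁹ K⁴.
P = 1.0 × 5.67×10⁻⁸ × 107.9 × 1.097×10⁹.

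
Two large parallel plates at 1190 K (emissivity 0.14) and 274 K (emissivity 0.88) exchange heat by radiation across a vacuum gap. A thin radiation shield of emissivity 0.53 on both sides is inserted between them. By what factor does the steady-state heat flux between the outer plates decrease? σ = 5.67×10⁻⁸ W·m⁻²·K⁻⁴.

Without shield: q₀ = σΔ(T⁴)/(1/ε₁+1/ε₂−1) with denominator 7.279.
With shield the two gaps are in series; the resistances add: (1/ε₁+1/ε_s−1)+(1/ε_s+1/ε₂−1) = 8.030+2.023 = 10.05.
Heat-flux ratio q₀/q = 10.05/7.279.

factor ≈ 1.38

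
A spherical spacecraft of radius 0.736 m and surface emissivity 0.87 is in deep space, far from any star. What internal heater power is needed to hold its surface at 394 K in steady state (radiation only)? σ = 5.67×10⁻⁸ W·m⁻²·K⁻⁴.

P = εσ·4πr²·T⁴.
4πr² = 6.807 m²; T⁴ = 2.410×10¹⁰ K⁴.
P = 0.87·5.67×10⁻⁸·6.807·2.410×10¹⁰.

P ≈ 8090 W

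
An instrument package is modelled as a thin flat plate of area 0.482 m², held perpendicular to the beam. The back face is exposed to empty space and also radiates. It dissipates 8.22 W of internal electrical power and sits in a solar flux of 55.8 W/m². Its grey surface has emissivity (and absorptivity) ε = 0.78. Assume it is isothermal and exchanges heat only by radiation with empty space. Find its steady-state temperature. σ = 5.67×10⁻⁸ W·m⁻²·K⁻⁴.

T ≈ 162 K

At steady state, absorbed solar power + internal power = radiated power.
Absorbed: α·S·A_cross = 0.78·55.8·0.4820 = 20.98 W (cross-section A).
Total input = 20.98 + 8.22 = 29.20 W.
Radiated: εσ·A_surf·T⁴ with A_surf = 2A = 0.9640 m².
T⁴ = 29.20/(0.78·5.67×10⁻⁸·0.9640) = 6.849×10⁸ K⁴.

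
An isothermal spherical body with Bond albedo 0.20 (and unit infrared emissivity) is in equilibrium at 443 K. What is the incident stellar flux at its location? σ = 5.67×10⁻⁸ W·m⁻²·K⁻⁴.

(1−a)S·πr² = σ·4πr²·T⁴ ⇒ S = 4σT⁴/(1−a).
S = 4·5.67×10⁻⁸·3.851×10¹⁰/0.800.

S ≈ 10900 W/m²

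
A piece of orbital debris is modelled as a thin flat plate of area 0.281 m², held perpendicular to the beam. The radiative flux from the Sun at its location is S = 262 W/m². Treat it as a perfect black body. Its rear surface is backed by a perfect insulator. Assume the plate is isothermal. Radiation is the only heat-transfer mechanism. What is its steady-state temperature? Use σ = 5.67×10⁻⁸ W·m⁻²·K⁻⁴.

At equilibrium, absorbed power = emitted power.
Absorbing cross-section = A = 0.2810 m²; emitting surface = A = 0.2810 m² (ratio 1).
S·A_cross = εσ·A_surf·T⁴  ⇒  T⁴ = S/(1σ).
T⁴ = 1.00·262/(1·5.67×10⁻⁸) = 4.621×10⁹ K⁴.
T = (4.621×10⁹)^(1/4).

T ≈ 261 K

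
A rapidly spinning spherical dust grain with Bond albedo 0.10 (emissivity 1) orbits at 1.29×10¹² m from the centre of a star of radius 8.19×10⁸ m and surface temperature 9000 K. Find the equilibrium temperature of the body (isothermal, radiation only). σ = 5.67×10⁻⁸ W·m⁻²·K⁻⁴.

T ≈ 156 K

The star's surface emits σT_*⁴; at distance d the flux is S = σT_*⁴(R_*/d)².
S = 5.67×10⁻⁸·(9000)⁴·(8.19×10⁸/1.29×10¹²)² = 149.9 W/m².
For an isothermal sphere T⁴ = (1−a)S/(4σ) = 5.950×10⁸ K⁴.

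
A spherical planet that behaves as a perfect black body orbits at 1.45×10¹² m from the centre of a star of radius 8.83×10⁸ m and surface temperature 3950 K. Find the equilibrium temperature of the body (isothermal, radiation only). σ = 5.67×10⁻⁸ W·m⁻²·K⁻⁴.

T ≈ 68.9 K

The star's surface emits σT_*⁴; at distance d the flux is S = σT_*⁴(R_*/d)².
S = 5.67×10⁻⁸·(3950)⁴·(8.83×10⁸/1.45×10¹²)² = 5.119 W/m².
For an isothermal sphere T⁴ = (1−a)S/(4σ) = 2.257×10⁷ K⁴.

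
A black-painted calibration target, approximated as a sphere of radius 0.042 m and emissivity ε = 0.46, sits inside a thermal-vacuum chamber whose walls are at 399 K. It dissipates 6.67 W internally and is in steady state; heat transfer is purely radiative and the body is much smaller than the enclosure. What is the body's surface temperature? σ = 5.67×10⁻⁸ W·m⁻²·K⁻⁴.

For a small grey body in a large enclosure, net radiated power = εσA(T⁴ − T_w⁴).
Steady state: P = εσA(T⁴ − T_w⁴) with A = 4πr² = 0.02217 m².
T⁴ = P/(εσA) + T_w⁴ = 6.67/(0.46·5.67×10⁻⁸·0.02217) + (399)⁴
    = 1.154×10¹⁰ + 2.534×10¹⁰ = 3.688×10¹⁰ K⁴.

T ≈ 438 K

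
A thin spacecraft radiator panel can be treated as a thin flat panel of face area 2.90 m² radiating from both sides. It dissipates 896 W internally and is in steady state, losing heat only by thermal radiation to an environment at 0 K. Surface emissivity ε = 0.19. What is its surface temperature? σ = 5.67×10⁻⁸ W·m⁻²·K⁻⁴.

T ≈ 346 K

Steady state: internal power = radiated power, P = εσA T⁴.
Radiating area A = 2·2.90 = 5.800 m².
T⁴ = P/(εσA) = 896/(0.19·5.67×10⁻⁸·5.800) = 1.434×10¹⁰ K⁴.
T = (1.434×10¹⁰)^(1/4).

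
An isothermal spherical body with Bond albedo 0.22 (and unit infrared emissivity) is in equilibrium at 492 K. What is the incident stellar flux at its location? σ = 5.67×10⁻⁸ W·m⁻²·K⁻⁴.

S ≈ 17000 W/m²

(1−a)S·πr² = σ·4πr²·T⁴ ⇒ S = 4σT⁴/(1−a).
S = 4·5.67×10⁻⁸·5.859×10¹⁰/0.780.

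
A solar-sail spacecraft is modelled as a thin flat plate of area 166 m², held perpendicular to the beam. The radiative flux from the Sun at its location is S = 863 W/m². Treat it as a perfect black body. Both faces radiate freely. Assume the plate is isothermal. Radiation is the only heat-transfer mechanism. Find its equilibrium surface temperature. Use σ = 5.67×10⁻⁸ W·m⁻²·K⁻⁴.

At equilibrium, absorbed power = emitted power.
Absorbing cross-section = A = 166.0 m²; emitting surface = 2A = 332.0 m² (ratio 2).
S·A_cross = εσ·A_surf·T⁴  ⇒  T⁴ = S/(2σ).
T⁴ = 1.00·863/(2·5.67×10⁻⁸) = 7.610×10⁹ K⁴.
T = (7.610×10⁹)^(1/4).

T ≈ 295 K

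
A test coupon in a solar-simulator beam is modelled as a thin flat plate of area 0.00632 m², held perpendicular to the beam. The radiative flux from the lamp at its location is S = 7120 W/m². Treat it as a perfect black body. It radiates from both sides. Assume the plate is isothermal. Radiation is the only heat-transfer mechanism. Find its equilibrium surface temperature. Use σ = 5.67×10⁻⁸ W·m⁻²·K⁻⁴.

At equilibrium, absorbed power = emitted power.
Absorbing cross-section = A = 0.006320 m²; emitting surface = 2A = 0.01264 m² (ratio 2).
S·A_cross = εσ·A_surf·T⁴  ⇒  T⁴ = S/(2σ).
T⁴ = 1.00·7120/(2·5.67×10⁻⁸) = 6.279×10¹⁰ K⁴.
T = (6.279×10¹⁰)^(1/4).

T ≈ 501 K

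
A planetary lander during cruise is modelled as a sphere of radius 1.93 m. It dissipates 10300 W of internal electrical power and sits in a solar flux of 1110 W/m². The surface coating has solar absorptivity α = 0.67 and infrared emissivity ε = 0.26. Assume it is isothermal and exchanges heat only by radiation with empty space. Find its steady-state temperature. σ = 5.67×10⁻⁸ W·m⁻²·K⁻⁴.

At steady state, absorbed solar power + internal power = radiated power.
Absorbed: α·S·A_cross = 0.67·1110·11.70 = 8703 W (cross-section πr²).
Total input = 8703 + 10300 = 19000 W.
Radiated: εσ·A_surf·T⁴ with A_surf = 4πr² = 46.81 m².
T⁴ = 19000/(0.26·5.67×10⁻⁸·46.81) = 2.754×10¹⁰ K⁴.

T ≈ 407 K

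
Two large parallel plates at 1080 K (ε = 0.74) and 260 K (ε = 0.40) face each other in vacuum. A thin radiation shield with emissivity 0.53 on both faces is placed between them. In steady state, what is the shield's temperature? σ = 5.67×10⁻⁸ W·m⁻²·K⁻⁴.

T_s ≈ 952 K

In steady state the net flux on the hot side equals that on the cold side.
σ(T₁⁴−T_s⁴)/D₁ = σ(T_s⁴−T₂⁴)/D₂, with D₁ = 1/ε₁+1/ε_s−1 = 2.238, D₂ = 1/ε_s+1/ε₂−1 = 3.387.
Solve for T_s⁴: T_s⁴ = (D₂·T₁⁴ + D₁·T₂⁴)/(D₁+D₂) = 8.210×10¹¹ K⁴.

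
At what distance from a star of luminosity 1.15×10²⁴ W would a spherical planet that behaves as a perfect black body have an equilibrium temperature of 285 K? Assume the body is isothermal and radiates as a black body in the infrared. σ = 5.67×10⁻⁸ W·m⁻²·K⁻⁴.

d ≈ 7.82×10⁹ m

For an isothermal black-emitting sphere, (1−a)S·πr² = σ·4πr²·T⁴ ⇒ S = 4σT⁴/(1−a).
S = 4·5.67×10⁻⁸·(285)⁴/1.00 = 1496 W/m².
Flux falls as S = L/(4πd²), so d = √(L/(4πS)) = √(1.15×10²⁴/(4π·1496)).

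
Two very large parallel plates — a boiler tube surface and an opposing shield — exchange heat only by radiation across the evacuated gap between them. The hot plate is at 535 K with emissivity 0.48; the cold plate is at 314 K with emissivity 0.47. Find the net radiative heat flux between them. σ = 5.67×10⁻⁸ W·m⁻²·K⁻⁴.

q ≈ 1270 W/m²

For two infinite grey parallel plates, q = σ(T₁⁴ − T₂⁴)/(1/ε₁ + 1/ε₂ − 1).
T₁⁴ − T₂⁴ = 8.192×10¹⁰ − 9.721×10⁹ = 7.220×10¹⁰ K⁴.
1/ε₁ + 1/ε₂ − 1 = 2.083 + 2.128 − 1 = 3.211.
q = 5.67×10⁻⁸ × 7.220×10¹⁰ / 3.211.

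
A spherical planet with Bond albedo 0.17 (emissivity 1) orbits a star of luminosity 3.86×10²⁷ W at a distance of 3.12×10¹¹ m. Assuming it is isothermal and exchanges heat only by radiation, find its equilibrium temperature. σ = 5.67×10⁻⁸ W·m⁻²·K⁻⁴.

T ≈ 328 K

First find the stellar flux at distance d: S = L/(4πd²) = 3.86×10²⁷/(4π·(3.12×10¹¹)²) = 3156 W/m².
For an isothermal sphere, absorbed (1−a)S·πr² = emitted σ·4πr²·T⁴, so T⁴ = (1−a)S/(4σ).
T⁴ = 0.830·3156/(4·5.67×10⁻⁸) = 1.155×10¹⁰ K⁴.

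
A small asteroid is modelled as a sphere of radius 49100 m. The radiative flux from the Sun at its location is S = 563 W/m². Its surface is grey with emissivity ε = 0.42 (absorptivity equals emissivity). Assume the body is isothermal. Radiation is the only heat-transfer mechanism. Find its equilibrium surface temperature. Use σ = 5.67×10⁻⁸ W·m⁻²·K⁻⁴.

T ≈ 223 K

At equilibrium, absorbed power = emitted power.
Absorbing cross-section = πr² = 7.574×10⁹ m²; emitting surface = 4πr² = 3.030×10¹⁰ m² (ratio 4).
εS·A_cross = εσ·A_surf·T⁴  ⇒  T⁴ = S/(4σ)   (ε cancels).
T⁴ = 563/(4·5.67×10⁻⁸) = 2.482×10⁹ K⁴.
T = (2.482×10⁹)^(1/4).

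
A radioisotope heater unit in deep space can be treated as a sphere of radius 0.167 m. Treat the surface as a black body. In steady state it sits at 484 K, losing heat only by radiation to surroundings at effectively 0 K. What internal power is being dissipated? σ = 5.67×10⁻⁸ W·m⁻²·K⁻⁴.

P ≈ 1090 W

Steady state: P = εσA T⁴.
A = 4πr² = 0.3505 m²; T⁴ = (484)⁴ = 5.488×10¹⁰ K⁴.
P = 1.0 × 5.67×10⁻⁸ × 0.3505 × 5.488×10¹⁰.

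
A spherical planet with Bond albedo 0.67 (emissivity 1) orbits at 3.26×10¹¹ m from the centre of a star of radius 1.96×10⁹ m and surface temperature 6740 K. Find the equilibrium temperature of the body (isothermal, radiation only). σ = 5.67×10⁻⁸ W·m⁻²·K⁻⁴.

T ≈ 280 K

The star's surface emits σT_*⁴; at distance d the flux is S = σT_*⁴(R_*/d)².
S = 5.67×10⁻⁸·(6740)⁴·(1.96×10⁹/3.26×10¹¹)² = 4230 W/m².
For an isothermal sphere T⁴ = (1−a)S/(4σ) = 6.154×10⁹ K⁴.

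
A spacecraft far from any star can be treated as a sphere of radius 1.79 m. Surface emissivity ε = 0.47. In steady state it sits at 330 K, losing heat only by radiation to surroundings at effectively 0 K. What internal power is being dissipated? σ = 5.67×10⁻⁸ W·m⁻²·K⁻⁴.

Steady state: P = εσA T⁴.
A = 4πr² = 40.26 m²; T⁴ = (330)⁴ = 1.186×10¹⁰ K⁴.
P = 0.47 × 5.67×10⁻⁸ × 40.26 × 1.186×10¹⁰.

P ≈ 12700 W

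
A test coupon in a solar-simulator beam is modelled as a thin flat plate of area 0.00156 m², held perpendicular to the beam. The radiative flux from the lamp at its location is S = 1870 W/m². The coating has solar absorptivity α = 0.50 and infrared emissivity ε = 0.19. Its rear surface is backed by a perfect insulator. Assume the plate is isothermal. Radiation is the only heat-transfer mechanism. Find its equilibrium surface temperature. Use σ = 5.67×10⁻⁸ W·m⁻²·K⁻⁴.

T ≈ 543 K

At equilibrium, absorbed power = emitted power.
Absorbing cross-section = A = 0.001560 m²; emitting surface = A = 0.001560 m² (ratio 1).
αS·A_cross = εσ·A_surf·T⁴  ⇒  T⁴ = αS/(ε·1σ).
T⁴ = 0.500·1870/(0.19·1·5.67×10⁻⁸) = 8.679×10¹⁰ K⁴.
T = (8.679×10¹⁰)^(1/4).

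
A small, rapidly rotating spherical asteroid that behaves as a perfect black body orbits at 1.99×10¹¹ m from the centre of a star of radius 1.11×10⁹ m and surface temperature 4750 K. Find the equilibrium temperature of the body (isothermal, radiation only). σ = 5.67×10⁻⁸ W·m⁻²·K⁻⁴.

T ≈ 251 K

The star's surface emits σT_*⁴; at distance d the flux is S = σT_*⁴(R_*/d)².
S = 5.67×10⁻⁸·(4750)⁴·(1.11×10⁹/1.99×10¹¹)² = 898.0 W/m².
For an isothermal sphere T⁴ = (1−a)S/(4σ) = 3.960×10⁹ K⁴.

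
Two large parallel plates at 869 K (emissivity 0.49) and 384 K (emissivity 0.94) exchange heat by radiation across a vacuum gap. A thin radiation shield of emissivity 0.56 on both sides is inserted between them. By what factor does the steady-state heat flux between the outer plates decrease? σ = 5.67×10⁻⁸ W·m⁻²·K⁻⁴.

factor ≈ 2.22

Without shield: q₀ = σΔ(T⁴)/(1/ε₁+1/ε₂−1) with denominator 2.105.
With shield the two gaps are in series; the resistances add: (1/ε₁+1/ε_s−1)+(1/ε_s+1/ε₂−1) = 2.827+1.850 = 4.676.
Heat-flux ratio q₀/q = 4.676/2.105.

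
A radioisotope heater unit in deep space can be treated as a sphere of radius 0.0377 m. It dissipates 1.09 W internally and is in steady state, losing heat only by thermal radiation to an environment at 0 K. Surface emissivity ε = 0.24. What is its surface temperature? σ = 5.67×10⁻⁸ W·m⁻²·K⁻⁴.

Steady state: internal power = radiated power, P = εσA T⁴.
Radiating area A = 4πr² = 0.01786 m².
T⁴ = P/(εσA) = 1.09/(0.24·5.67×10⁻⁸·0.01786) = 4.485×10⁹ K⁴.
T = (4.485×10⁹)^(1/4).

T ≈ 259 K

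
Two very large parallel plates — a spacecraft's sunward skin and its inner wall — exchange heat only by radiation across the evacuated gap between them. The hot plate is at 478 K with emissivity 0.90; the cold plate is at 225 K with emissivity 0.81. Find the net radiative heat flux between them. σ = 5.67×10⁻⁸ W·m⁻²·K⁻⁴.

For two infinite grey parallel plates, q = σ(T₁⁴ − T₂⁴)/(1/ε₁ + 1/ε₂ − 1).
T₁⁴ − T₂⁴ = 5.220×10¹⁰ − 2.563×10⁹ = 4.964×10¹⁰ K⁴.
1/ε₁ + 1/ε₂ − 1 = 1.111 + 1.235 − 1 = 1.346.
q = 5.67×10⁻⁸ × 4.964×10¹⁰ / 1.346.

q ≈ 2090 W/m²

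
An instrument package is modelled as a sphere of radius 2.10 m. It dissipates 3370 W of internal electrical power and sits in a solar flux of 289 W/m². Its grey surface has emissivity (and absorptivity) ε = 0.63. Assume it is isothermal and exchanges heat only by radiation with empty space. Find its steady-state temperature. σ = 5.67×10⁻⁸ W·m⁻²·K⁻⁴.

At steady state, absorbed solar power + internal power = radiated power.
Absorbed: α·S·A_cross = 0.63·289·13.85 = 2522 W (cross-section πr²).
Total input = 2522 + 3370 = 5892 W.
Radiated: εσ·A_surf·T⁴ with A_surf = 4πr² = 55.42 m².
T⁴ = 5892/(0.63·5.67×10⁻⁸·55.42) = 2.977×10⁹ K⁴.

T ≈ 234 K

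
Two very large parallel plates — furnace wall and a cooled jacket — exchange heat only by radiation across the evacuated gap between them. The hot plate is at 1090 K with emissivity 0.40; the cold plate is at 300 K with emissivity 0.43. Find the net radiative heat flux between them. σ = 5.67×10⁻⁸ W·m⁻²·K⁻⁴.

For two infinite grey parallel plates, q = σ(T₁⁴ − T₂⁴)/(1/ε₁ + 1/ε₂ − 1).
T₁⁴ − T₂⁴ = 1.412×10¹² − 8.100×10⁹ = 1.403×10¹² K⁴.
1/ε₁ + 1/ε₂ − 1 = 2.500 + 2.326 − 1 = 3.826.
q = 5.67×10⁻⁸ × 1.403×10¹² / 3.826.

q ≈ 20800 W/m²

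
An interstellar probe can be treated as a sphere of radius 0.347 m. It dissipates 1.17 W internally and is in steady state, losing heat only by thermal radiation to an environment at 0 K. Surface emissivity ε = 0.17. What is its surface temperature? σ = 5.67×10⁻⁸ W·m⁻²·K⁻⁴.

Steady state: internal power = radiated power, P = εσA T⁴.
Radiating area A = 4πr² = 1.513 m².
T⁴ = P/(εσA) = 1.17/(0.17·5.67×10⁻⁸·1.513) = 8.022×10⁷ K⁴.
T = (8.022×10⁷)^(1/4).

T ≈ 94.6 K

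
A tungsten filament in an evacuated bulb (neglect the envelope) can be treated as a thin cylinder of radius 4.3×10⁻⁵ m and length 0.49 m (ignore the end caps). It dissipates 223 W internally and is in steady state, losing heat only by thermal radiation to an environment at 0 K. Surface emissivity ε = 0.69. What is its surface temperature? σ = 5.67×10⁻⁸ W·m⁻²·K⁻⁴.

T ≈ 2560 K

Steady state: internal power = radiated power, P = εσA T⁴.
Radiating area A = 2πrL = 1.324×10⁻⁴ m².
T⁴ = P/(εσA) = 223/(0.69·5.67×10⁻⁸·1.324×10⁻⁴) = 4.306×10¹³ K⁴.
T = (4.306×10¹³)^(1/4).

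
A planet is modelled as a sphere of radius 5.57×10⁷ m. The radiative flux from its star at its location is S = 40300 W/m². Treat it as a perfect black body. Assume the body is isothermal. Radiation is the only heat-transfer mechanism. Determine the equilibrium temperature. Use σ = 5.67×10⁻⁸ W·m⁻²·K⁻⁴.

At equilibrium, absorbed power = emitted power.
Absorbing cross-section = πr² = 9.747×10¹⁵ m²; emitting surface = 4πr² = 3.899×10¹⁶ m² (ratio 4).
S·A_cross = εσ·A_surf·T⁴  ⇒  T⁴ = S/(4σ).
T⁴ = 1.00·40300/(4·5.67×10⁻⁸) = 1.777×10¹¹ K⁴.
T = (1.777×10¹¹)^(1/4).

T ≈ 649 K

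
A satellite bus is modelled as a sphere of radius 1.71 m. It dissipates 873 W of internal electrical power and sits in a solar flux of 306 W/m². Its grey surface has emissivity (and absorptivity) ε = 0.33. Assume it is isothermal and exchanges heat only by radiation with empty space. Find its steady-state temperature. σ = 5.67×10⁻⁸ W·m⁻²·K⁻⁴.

T ≈ 226 K

At steady state, absorbed solar power + internal power = radiated power.
Absorbed: α·S·A_cross = 0.33·306·9.186 = 927.6 W (cross-section πr²).
Total input = 927.6 + 873 = 1801 W.
Radiated: εσ·A_surf·T⁴ with A_surf = 4πr² = 36.75 m².
T⁴ = 1801/(0.33·5.67×10⁻⁸·36.75) = 2.619×10⁹ K⁴.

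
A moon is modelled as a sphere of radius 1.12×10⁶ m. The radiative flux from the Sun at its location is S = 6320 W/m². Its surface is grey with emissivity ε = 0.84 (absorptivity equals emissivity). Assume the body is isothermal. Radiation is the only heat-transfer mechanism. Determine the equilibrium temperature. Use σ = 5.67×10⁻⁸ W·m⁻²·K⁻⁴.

At equilibrium, absorbed power = emitted power.
Absorbing cross-section = πr² = 3.941×10¹² m²; emitting surface = 4πr² = 1.576×10¹³ m² (ratio 4).
εS·A_cross = εσ·A_surf·T⁴  ⇒  T⁴ = S/(4σ)   (ε cancels).
T⁴ = 6320/(4·5.67×10⁻⁸) = 2.787×10¹⁰ K⁴.
T = (2.787×10¹⁰)^(1/4).

T ≈ 409 K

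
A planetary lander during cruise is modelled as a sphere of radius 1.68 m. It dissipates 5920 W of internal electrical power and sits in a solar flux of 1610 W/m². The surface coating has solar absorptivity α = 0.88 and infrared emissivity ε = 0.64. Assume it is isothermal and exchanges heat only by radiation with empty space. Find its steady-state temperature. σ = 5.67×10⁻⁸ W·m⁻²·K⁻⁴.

At steady state, absorbed solar power + internal power = radiated power.
Absorbed: α·S·A_cross = 0.88·1610·8.867 = 12560 W (cross-section πr²).
Total input = 12560 + 5920 = 18480 W.
Radiated: εσ·A_surf·T⁴ with A_surf = 4πr² = 35.47 m².
T⁴ = 18480/(0.64·5.67×10⁻⁸·35.47) = 1.436×10¹⁰ K⁴.

T ≈ 346 K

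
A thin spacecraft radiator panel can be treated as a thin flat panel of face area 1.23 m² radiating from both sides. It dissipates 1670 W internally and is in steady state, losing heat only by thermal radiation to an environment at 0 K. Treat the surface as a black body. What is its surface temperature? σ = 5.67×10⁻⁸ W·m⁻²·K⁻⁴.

T ≈ 331 K

Steady state: internal power = radiated power, P = εσA T⁴.
Radiating area A = 2·1.23 = 2.460 m².
T⁴ = P/(εσA) = 1670/(1.0·5.67×10⁻⁸·2.460) = 1.197×10¹⁰ K⁴.
T = (1.197×10¹⁰)^(1/4).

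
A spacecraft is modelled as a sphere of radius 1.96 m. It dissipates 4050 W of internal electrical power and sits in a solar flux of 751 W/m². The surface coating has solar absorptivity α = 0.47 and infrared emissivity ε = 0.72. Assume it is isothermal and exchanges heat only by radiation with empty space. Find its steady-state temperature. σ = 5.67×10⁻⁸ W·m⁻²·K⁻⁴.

At steady state, absorbed solar power + internal power = radiated power.
Absorbed: α·S·A_cross = 0.47·751·12.07 = 4260 W (cross-section πr²).
Total input = 4260 + 4050 = 8310 W.
Radiated: εσ·A_surf·T⁴ with A_surf = 4πr² = 48.27 m².
T⁴ = 8310/(0.72·5.67×10⁻⁸·48.27) = 4.217×10⁹ K⁴.

T ≈ 255 K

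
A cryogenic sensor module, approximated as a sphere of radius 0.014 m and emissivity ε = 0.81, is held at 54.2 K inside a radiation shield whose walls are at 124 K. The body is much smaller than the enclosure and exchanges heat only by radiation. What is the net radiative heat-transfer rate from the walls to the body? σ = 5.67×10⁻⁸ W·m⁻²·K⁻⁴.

P_net ≈ 0.0258 W

For a small grey body in a large enclosure: P_net = εσA(T_body⁴ − T_wall⁴).
A = 4πr² = 0.002463 m²; T_body⁴ − T_wall⁴ = 8.630×10⁶ − 2.364×10⁸ = -2.278×10⁸ K⁴.
|P_net| = 0.81·5.67×10⁻⁸·0.002463·2.278×10⁸.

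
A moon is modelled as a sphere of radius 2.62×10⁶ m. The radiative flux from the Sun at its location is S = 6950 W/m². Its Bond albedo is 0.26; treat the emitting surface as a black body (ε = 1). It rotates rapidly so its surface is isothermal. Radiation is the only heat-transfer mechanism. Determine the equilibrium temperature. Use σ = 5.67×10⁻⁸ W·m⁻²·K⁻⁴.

At equilibrium, absorbed power = emitted power.
Absorbing cross-section = πr² = 2.157×10¹³ m²; emitting surface = 4πr² = 8.626×10¹³ m² (ratio 4).
(1−a)S·A_cross = εσ·A_surf·T⁴  ⇒  T⁴ = (1−a)S/(4σ).
T⁴ = 0.740·6950/(4·5.67×10⁻⁸) = 2.268×10¹⁰ K⁴.
T = (2.268×10¹⁰)^(1/4).

T ≈ 388 K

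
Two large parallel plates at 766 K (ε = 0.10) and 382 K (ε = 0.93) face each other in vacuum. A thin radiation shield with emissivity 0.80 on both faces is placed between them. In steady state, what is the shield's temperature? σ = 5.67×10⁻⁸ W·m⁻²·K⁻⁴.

In steady state the net flux on the hot side equals that on the cold side.
σ(T₁⁴−T_s⁴)/D₁ = σ(T_s⁴−T₂⁴)/D₂, with D₁ = 1/ε₁+1/ε_s−1 = 10.25, D₂ = 1/ε_s+1/ε₂−1 = 1.325.
Solve for T_s⁴: T_s⁴ = (D₂·T₁⁴ + D₁·T₂⁴)/(D₁+D₂) = 5.827×10¹⁰ K⁴.

T_s ≈ 491 K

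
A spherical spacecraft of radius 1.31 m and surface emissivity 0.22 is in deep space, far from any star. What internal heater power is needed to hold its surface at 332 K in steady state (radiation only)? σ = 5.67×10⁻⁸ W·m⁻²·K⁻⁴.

P ≈ 3270 W

P = εσ·4πr²·T⁴.
4πr² = 21.57 m²; T⁴ = 1.215×10¹⁰ K⁴.
P = 0.22·5.67×10⁻⁸·21.57·1.215×10¹⁰.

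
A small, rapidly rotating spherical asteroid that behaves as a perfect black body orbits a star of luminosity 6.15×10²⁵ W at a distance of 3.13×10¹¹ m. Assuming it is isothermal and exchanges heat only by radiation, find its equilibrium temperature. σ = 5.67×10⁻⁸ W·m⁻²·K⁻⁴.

First find the stellar flux at distance d: S = L/(4πd²) = 6.15×10²⁵/(4π·(3.13×10¹¹)²) = 49.95 W/m².
For an isothermal sphere, absorbed (1−a)S·πr² = emitted σ·4πr²·T⁴, so T⁴ = (1−a)S/(4σ).
T⁴ = 1.00·49.95/(4·5.67×10⁻⁸) = 2.203×10⁸ K⁴.

T ≈ 122 K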